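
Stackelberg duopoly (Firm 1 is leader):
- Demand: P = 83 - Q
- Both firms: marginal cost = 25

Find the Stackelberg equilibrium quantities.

q₁* (leader) = 29.0, q₂* (follower) = 14.5

Work:
Follower's reaction: q₂ = (a - c - q₁)/2
Leader substitutes: π₁ = q₁·(a - q₁ - (a-c-q₁)/2 - c)
FOC: q₁* = (83 - 25)/2 = 29.00
Then: q₂* = (83 - 25 - 29.0)/2 = 14.50
Leader has first-mover advantage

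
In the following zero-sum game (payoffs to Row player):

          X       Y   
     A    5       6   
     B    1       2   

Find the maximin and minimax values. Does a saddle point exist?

Maximin = 5, Minimax = 5, Saddle: True

Work:
Row minimums: [5, 1] → maximin = 5
Column maximums: [5, 6] → minimax = 5
Saddle point exists! Game value = 5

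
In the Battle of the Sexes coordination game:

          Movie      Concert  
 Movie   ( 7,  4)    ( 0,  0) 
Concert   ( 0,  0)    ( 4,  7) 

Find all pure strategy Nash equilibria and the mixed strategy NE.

Pure NE: (Movie, Movie) and (Concert, Concert); Mixed NE: p = 0.6364, q = 0.3636

Work:
Check pure NE:
(Movie, Movie): (7, 4) - no unilateral deviation beneficial
(Concert, Concert): (4, 7) - no unilateral deviation beneficial
Mixed NE: P1 plays Movie with p = 0.6364, P2 plays Movie with q = 0.3636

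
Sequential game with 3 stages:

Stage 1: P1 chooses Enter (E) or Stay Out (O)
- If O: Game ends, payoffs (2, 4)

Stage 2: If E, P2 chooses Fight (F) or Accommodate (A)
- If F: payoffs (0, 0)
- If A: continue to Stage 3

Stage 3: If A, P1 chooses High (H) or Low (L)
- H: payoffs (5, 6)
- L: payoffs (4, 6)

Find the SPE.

SPE: (E, A, H); Outcome (5, 6)

Work:
Stage 3: P1 chooses H (5 vs 4)
Stage 2: P2: F->0, A->6 (anticipating H). Choose A
Stage 1: P1: O->2, E->5 (anticipating A, H). Choose E
SPE path: E -> A -> H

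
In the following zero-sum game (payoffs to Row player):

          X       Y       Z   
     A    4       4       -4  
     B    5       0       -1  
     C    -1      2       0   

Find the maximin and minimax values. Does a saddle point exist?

Maximin = -1, Minimax = 0, Saddle: False

Work:
Row minimums: [-4, -1, -1] → maximin = -1
Column maximums: [5, 4, 0] → minimax = 0
No saddle point (maximin ≠ minimax). Mixed strategy needed.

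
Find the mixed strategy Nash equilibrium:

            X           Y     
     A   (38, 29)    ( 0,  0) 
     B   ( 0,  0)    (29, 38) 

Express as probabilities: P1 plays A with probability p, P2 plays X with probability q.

p = 0.5672, q = 0.4328

Work:
Find probabilities that make opponent indifferent:
P2 chooses q to make P1 indifferent between A and B
P1 chooses p to make P2 indifferent between X and Y
Mixed NE: P1 plays (A: 0.5672, B: 0.4328), P2 plays (X: 0.4328, Y: 0.5672)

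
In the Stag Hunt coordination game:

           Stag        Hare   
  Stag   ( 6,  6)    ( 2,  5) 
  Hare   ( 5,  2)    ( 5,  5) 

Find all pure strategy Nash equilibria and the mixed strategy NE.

Pure NE: (Stag, Stag) and (Hare, Hare); Mixed NE: p = 0.75, q = 0.75

Work:
Check pure NE:
(Stag, Stag): (6, 6) - no unilateral deviation beneficial
(Hare, Hare): (5, 5) - no unilateral deviation beneficial
Mixed NE: P1 plays Stag with p = 0.75, P2 plays Stag with q = 0.75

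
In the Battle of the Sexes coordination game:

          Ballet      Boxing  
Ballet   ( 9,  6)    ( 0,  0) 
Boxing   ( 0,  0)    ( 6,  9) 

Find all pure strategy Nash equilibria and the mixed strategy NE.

Pure NE: (Ballet, Ballet) and (Boxing, Boxing); Mixed NE: p = 0.6, q = 0.4

Work:
Check pure NE:
(Ballet, Ballet): (9, 6) - no unilateral deviation beneficial
(Boxing, Boxing): (6, 9) - no unilateral deviation beneficial
Mixed NE: P1 plays Ballet with p = 0.6, P2 plays Ballet with q = 0.4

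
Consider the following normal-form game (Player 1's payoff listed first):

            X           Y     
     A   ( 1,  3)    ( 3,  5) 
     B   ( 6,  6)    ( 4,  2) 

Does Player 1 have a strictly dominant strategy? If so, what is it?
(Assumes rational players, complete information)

Yes, Player 1's strictly dominant strategy is B

Work:
A strategy strictly dominates another if it gives a strictly higher payoff against every opponent action. Compare each pair of P1's strategies column-by-column:
  A vs B: [1 vs 6, 3 vs 4] → A does not strictly dominate B (column X: 1 ≤ 6)
  B vs A: [6 vs 1, 4 vs 3] → B strictly dominates A
B strictly dominates every other strategy → strictly dominant.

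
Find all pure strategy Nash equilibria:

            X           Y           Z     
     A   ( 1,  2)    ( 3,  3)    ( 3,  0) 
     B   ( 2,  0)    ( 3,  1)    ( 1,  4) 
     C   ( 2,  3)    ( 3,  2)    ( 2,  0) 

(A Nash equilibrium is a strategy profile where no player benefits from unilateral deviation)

Nash equilibrium: (A, Y), (C, X)

Work:
Best responses:
  P1 vs X: payoffs [1, 2, 2] → best response B/C (payoff 2)
  P1 vs Y: payoffs [3, 3, 3] → best response A/B/C (payoff 3)
  P1 vs Z: payoffs [3, 1, 2] → best response A (payoff 3)
  P2 vs A: payoffs [2, 3, 0] → best response Y (payoff 3)
  P2 vs B: payoffs [0, 1, 4] → best response Z (payoff 4)
  P2 vs C: payoffs [3, 2, 0] → best response X (payoff 3)
Mutual best responses: (A,Y), (C,X) → Nash equilibria.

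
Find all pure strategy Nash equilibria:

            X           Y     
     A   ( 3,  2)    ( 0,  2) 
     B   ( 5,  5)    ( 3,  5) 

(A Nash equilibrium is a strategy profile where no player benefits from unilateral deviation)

Nash equilibrium: (B, X), (B, Y)

Work:
Best responses:
  P1 vs X: payoffs [3, 5] → best response B (payoff 5)
  P1 vs Y: payoffs [0, 3] → best response B (payoff 3)
  P2 vs A: payoffs [2, 2] → best response X/Y (payoff 2)
  P2 vs B: payoffs [5, 5] → best response X/Y (payoff 5)
Mutual best responses: (B,X), (B,Y) → Nash equilibria.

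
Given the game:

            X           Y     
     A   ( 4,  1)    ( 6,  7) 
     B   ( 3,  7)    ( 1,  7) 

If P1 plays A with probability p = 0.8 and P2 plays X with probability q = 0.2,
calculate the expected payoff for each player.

E[P1] = 4.76, E[P2] = 6.04

Work:
E[P1] = p·q·π₁(A,X) + p·(1-q)·π₁(A,Y) + (1-p)·q·π₁(B,X) + (1-p)·(1-q)·π₁(B,Y)
= 0.8·0.2·4 + 0.8·0.8·6 + 0.2·0.2·3 + 0.2·0.8·1
= 4.76

E[P2] = 6.04 (similar calculation)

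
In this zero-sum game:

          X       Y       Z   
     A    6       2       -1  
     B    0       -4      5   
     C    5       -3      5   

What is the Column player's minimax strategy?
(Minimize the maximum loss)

Column should play Y, value = 2

Work:
Column player minimizes Row's maximum payoff:
Column X: max payoff to Row = 6
Column Y: max payoff to Row = 2
Column Z: max payoff to Row = 5
Minimum is 2, achieved by column Y.
Minimax strategy: Y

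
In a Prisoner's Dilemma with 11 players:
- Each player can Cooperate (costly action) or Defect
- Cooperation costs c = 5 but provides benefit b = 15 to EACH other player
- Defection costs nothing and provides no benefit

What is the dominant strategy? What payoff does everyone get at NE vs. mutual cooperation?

Dominant: Defect; NE payoff = 0; Coop payoff = 145

Work:
Defect dominates (saves cost c = 5, benefit to others is external)
NE: All defect → everyone gets 0
If all cooperate: each receives (10)×15 - 5 = 145
Social dilemma: 145 > 0 but NE gives 0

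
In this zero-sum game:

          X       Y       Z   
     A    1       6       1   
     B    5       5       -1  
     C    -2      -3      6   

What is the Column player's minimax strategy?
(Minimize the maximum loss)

Column should play X, value = 5

Work:
Column player minimizes Row's maximum payoff:
Column X: max payoff to Row = 5
Column Y: max payoff to Row = 6
Column Z: max payoff to Row = 6
Minimum is 5, achieved by column X.
Minimax strategy: X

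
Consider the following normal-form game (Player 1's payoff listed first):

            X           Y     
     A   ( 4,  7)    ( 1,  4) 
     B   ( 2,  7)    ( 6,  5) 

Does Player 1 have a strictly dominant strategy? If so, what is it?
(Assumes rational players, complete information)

No strictly dominant strategy exists for Player 1

Work:
A strategy strictly dominates another if it gives a strictly higher payoff against every opponent action. Compare each pair of P1's strategies column-by-column:
  A vs B: [4 vs 2, 1 vs 6] → A does not strictly dominate B (column Y: 1 ≤ 6)
  B vs A: [2 vs 4, 6 vs 1] → B does not strictly dominate A (column X: 2 ≤ 4)
No single strategy strictly dominates all others → no strictly dominant strategy.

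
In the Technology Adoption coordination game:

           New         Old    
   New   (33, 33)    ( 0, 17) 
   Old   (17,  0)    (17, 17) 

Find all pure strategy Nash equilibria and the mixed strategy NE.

Pure NE: (New, New) and (Old, Old); Mixed NE: p = 0.5152, q = 0.5152

Work:
Check pure NE:
(New, New): (33, 33) - no unilateral deviation beneficial
(Old, Old): (17, 17) - no unilateral deviation beneficial
Mixed NE: P1 plays New with p = 0.5152, P2 plays New with q = 0.5152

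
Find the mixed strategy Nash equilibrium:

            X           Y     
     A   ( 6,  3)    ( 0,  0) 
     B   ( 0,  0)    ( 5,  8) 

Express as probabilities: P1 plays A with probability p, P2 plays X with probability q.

p = 0.7273, q = 0.4545

Work:
Find probabilities that make opponent indifferent:
P2 chooses q to make P1 indifferent between A and B
P1 chooses p to make P2 indifferent between X and Y
Mixed NE: P1 plays (A: 0.7273, B: 0.2727), P2 plays (X: 0.4545, Y: 0.5455)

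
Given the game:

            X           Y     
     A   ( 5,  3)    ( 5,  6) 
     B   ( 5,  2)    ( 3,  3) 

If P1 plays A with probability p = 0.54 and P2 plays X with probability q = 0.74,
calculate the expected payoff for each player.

E[P1] = 4.7608, E[P2] = 3.0808

Work:
E[P1] = p·q·π₁(A,X) + p·(1-q)·π₁(A,Y) + (1-p)·q·π₁(B,X) + (1-p)·(1-q)·π₁(B,Y)
= 0.54·0.74·5 + 0.54·0.26·5 + 0.46·0.74·5 + 0.46·0.26·3
= 4.7608

E[P2] = 3.0808 (similar calculation)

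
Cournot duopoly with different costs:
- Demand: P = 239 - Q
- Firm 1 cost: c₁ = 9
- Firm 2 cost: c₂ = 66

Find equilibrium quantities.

q₁* = 95.67, q₂* = 38.67

Work:
Reaction: q₁ = (239 - 9 - q₂)/2
Reaction: q₂ = (239 - 66 - q₁)/2
Solve simultaneously:
q₁* = (239 - 2×9 + 66)/3 = 95.67
q₂* = (239 - 2×66 + 9)/3 = 38.67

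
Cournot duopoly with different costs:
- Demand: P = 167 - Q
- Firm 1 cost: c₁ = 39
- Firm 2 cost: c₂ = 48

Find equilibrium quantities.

q₁* = 45.67, q₂* = 36.67

Work:
Reaction: q₁ = (167 - 39 - q₂)/2
Reaction: q₂ = (167 - 48 - q₁)/2
Solve simultaneously:
q₁* = (167 - 2×39 + 48)/3 = 45.67
q₂* = (167 - 2×48 + 39)/3 = 36.67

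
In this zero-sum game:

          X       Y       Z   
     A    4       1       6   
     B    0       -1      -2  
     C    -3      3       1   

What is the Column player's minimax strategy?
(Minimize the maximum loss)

Column should play Y, value = 3

Work:
Column player minimizes Row's maximum payoff:
Column X: max payoff to Row = 4
Column Y: max payoff to Row = 3
Column Z: max payoff to Row = 6
Minimum is 3, achieved by column Y.
Minimax strategy: Y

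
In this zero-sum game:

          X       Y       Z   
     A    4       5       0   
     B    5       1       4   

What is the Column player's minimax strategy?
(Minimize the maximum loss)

Column should play Z, value = 4

Work:
Column player minimizes Row's maximum payoff:
Column X: max payoff to Row = 5
Column Y: max payoff to Row = 5
Column Z: max payoff to Row = 4
Minimum is 4, achieved by column Z.
Minimax strategy: Z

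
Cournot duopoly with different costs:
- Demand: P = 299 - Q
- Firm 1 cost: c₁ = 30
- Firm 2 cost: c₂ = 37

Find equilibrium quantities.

q₁* = 92.0, q₂* = 85.0

Work:
Reaction: q₁ = (299 - 30 - q₂)/2
Reaction: q₂ = (299 - 37 - q₁)/2
Solve simultaneously:
q₁* = (299 - 2×30 + 37)/3 = 92.0
q₂* = (299 - 2×37 + 30)/3 = 85.0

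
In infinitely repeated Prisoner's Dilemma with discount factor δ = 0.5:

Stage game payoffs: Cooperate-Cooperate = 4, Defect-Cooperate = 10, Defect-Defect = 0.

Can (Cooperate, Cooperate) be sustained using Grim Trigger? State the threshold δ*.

δ* = 0.6; since δ = 0.5 < 0.6, cooperation cannot be sustained

Work:
For Grim Trigger:
Cooperate forever: 4/(1-δ)
Defect then punished: 10 + 0·δ/(1-δ)
Need: 4/(1-δ) ≥ 10 + 0·δ/(1-δ)
Solving: δ ≥ (T-R)/(T-P) = (10-4)/(10-0) = 0.6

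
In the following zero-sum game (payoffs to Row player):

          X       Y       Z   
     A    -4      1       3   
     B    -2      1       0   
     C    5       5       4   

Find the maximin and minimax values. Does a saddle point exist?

Maximin = 4, Minimax = 4, Saddle: True

Work:
Row minimums: [-4, -2, 4] → maximin = 4
Column maximums: [5, 5, 4] → minimax = 4
Saddle point exists! Game value = 4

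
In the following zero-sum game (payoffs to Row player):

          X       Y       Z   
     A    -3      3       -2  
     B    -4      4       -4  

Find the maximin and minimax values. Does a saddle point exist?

Maximin = -3, Minimax = -3, Saddle: True

Work:
Row minimums: [-3, -4] → maximin = -3
Column maximums: [-3, 4, -2] → minimax = -3
Saddle point exists! Game value = -3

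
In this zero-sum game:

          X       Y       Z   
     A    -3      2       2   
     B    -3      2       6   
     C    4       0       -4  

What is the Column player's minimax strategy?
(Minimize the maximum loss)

Column should play Y, value = 2

Work:
Column player minimizes Row's maximum payoff:
Column X: max payoff to Row = 4
Column Y: max payoff to Row = 2
Column Z: max payoff to Row = 6
Minimum is 2, achieved by column Y.
Minimax strategy: Y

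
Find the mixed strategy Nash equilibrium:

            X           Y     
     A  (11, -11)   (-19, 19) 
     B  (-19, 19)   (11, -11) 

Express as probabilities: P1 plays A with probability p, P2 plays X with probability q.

p = 0.5, q = 0.5

Work:
Find probabilities that make opponent indifferent:
P2 chooses q to make P1 indifferent between A and B
P1 chooses p to make P2 indifferent between X and Y
Mixed NE: P1 plays (A: 0.5, B: 0.5), P2 plays (X: 0.5, Y: 0.5)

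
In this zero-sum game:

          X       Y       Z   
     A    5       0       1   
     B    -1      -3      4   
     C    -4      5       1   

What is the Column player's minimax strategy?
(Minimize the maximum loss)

Column should play Z, value = 4

Work:
Column player minimizes Row's maximum payoff:
Column X: max payoff to Row = 5
Column Y: max payoff to Row = 5
Column Z: max payoff to Row = 4
Minimum is 4, achieved by column Z.
Minimax strategy: Z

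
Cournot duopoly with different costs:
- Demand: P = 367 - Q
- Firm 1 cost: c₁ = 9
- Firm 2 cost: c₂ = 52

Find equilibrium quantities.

q₁* = 133.67, q₂* = 90.67

Work:
Reaction: q₁ = (367 - 9 - q₂)/2
Reaction: q₂ = (367 - 52 - q₁)/2
Solve simultaneously:
q₁* = (367 - 2×9 + 52)/3 = 133.67
q₂* = (367 - 2×52 + 9)/3 = 90.67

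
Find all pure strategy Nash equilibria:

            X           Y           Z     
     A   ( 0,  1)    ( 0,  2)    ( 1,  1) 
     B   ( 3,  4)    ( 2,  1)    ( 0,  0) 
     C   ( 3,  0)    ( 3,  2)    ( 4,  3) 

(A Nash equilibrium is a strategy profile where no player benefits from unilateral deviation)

Nash equilibrium: (B, X), (C, Z)

Work:
Best responses:
  P1 vs X: payoffs [0, 3, 3] → best response B/C (payoff 3)
  P1 vs Y: payoffs [0, 2, 3] → best response C (payoff 3)
  P1 vs Z: payoffs [1, 0, 4] → best response C (payoff 4)
  P2 vs A: payoffs [1, 2, 1] → best response Y (payoff 2)
  P2 vs B: payoffs [4, 1, 0] → best response X (payoff 4)
  P2 vs C: payoffs [0, 2, 3] → best response Z (payoff 3)
Mutual best responses: (B,X), (C,Z) → Nash equilibria.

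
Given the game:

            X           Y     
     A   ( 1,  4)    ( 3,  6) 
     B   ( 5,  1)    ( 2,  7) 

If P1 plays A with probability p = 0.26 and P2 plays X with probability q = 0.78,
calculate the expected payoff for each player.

E[P1] = 3.586, E[P2] = 2.8712

Work:
E[P1] = p·q·π₁(A,X) + p·(1-q)·π₁(A,Y) + (1-p)·q·π₁(B,X) + (1-p)·(1-q)·π₁(B,Y)
= 0.26·0.78·1 + 0.26·0.22·3 + 0.74·0.78·5 + 0.74·0.22·2
= 3.586

E[P2] = 2.8712 (similar calculation)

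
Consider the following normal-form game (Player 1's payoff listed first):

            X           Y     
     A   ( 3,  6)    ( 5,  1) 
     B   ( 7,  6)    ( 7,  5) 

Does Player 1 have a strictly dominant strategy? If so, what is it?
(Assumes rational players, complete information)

Yes, Player 1's strictly dominant strategy is B

Work:
A strategy strictly dominates another if it gives a strictly higher payoff against every opponent action. Compare each pair of P1's strategies column-by-column:
  A vs B: [3 vs 7, 5 vs 7] → A does not strictly dominate B (column X: 3 ≤ 7)
  B vs A: [7 vs 3, 7 vs 5] → B strictly dominates A
B strictly dominates every other strategy → strictly dominant.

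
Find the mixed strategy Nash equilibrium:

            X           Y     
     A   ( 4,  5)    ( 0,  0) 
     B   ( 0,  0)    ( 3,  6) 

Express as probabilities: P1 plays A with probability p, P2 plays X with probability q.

p = 0.5455, q = 0.4286

Work:
Find probabilities that make opponent indifferent:
P2 chooses q to make P1 indifferent between A and B
P1 chooses p to make P2 indifferent between X and Y
Mixed NE: P1 plays (A: 0.5455, B: 0.4545), P2 plays (X: 0.4286, Y: 0.5714)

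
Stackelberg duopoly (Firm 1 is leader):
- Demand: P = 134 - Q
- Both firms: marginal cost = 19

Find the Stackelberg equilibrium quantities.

q₁* (leader) = 57.5, q₂* (follower) = 28.75

Work:
Follower's reaction: q₂ = (a - c - q₁)/2
Leader substitutes: π₁ = q₁·(a - q₁ - (a-c-q₁)/2 - c)
FOC: q₁* = (134 - 19)/2 = 57.50
Then: q₂* = (134 - 19 - 57.5)/2 = 28.75
Leader has first-mover advantage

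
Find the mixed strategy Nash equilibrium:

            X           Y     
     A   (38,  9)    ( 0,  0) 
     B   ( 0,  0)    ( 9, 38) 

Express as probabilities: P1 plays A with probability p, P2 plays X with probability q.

p = 0.8085, q = 0.1915

Work:
Find probabilities that make opponent indifferent:
P2 chooses q to make P1 indifferent between A and B
P1 chooses p to make P2 indifferent between X and Y
Mixed NE: P1 plays (A: 0.8085, B: 0.1915), P2 plays (X: 0.1915, Y: 0.8085)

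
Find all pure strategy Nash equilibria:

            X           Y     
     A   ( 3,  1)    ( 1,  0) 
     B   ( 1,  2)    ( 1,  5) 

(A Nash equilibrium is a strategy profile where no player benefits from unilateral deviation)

Nash equilibrium: (A, X), (B, Y)

Work:
Best responses:
  P1 vs X: payoffs [3, 1] → best response A (payoff 3)
  P1 vs Y: payoffs [1, 1] → best response A/B (payoff 1)
  P2 vs A: payoffs [1, 0] → best response X (payoff 1)
  P2 vs B: payoffs [2, 5] → best response Y (payoff 5)
Mutual best responses: (A,X), (B,Y) → Nash equilibria.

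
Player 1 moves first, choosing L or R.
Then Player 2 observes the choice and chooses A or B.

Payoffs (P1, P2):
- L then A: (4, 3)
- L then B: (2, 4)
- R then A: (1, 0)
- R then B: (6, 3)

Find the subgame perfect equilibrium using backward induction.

P1 plays R, P2 plays B after L and B after R; Payoff (6, 3)

Work:
Backward induction:
After L: P2 chooses B → P1 gets 2
After R: P2 chooses B → P1 gets 6
P1 chooses R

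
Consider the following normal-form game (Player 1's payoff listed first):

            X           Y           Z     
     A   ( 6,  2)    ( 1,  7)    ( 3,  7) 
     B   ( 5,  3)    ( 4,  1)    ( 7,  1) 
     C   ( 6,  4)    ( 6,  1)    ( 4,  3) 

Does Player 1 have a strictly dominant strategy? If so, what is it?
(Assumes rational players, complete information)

No strictly dominant strategy exists for Player 1

Work:
A strategy strictly dominates another if it gives a strictly higher payoff against every opponent action. Compare each pair of P1's strategies column-by-column:
  A vs B: [6 vs 5, 1 vs 4, 3 vs 7] → A does not strictly dominate B (column Y: 1 ≤ 4)
  A vs C: [6 vs 6, 1 vs 6, 3 vs 4] → A does not strictly dominate C (column X: 6 ≤ 6)
  B vs A: [5 vs 6, 4 vs 1, 7 vs 3] → B does not strictly dominate A (column X: 5 ≤ 6)
  B vs C: [5 vs 6, 4 vs 6, 7 vs 4] → B does not strictly dominate C (column X: 5 ≤ 6)
  C vs A: [6 vs 6, 6 vs 1, 4 vs 3] → C does not strictly dominate A (column X: 6 ≤ 6)
  C vs B: [6 vs 5, 6 vs 4, 4 vs 7] → C does not strictly dominate B (column Z: 4 ≤ 7)
No single strategy strictly dominates all others → no strictly dominant strategy.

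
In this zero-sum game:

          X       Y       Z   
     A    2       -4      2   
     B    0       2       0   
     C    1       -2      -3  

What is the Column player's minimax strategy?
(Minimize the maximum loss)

Column should play X or Y or Z (all achieve the minimum), value = 2

Work:
Column player minimizes Row's maximum payoff:
Column X: max payoff to Row = 2
Column Y: max payoff to Row = 2
Column Z: max payoff to Row = 2
Minimum is 2, achieved by columns X, Y, Z (tied).
Each of X or Y or Z is a minimax strategy.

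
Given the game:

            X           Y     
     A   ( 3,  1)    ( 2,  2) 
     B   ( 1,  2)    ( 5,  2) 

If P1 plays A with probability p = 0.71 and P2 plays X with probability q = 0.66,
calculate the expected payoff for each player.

E[P1] = 2.573, E[P2] = 1.5314

Work:
E[P1] = p·q·π₁(A,X) + p·(1-q)·π₁(A,Y) + (1-p)·q·π₁(B,X) + (1-p)·(1-q)·π₁(B,Y)
= 0.71·0.66·3 + 0.71·0.34·2 + 0.29·0.66·1 + 0.29·0.34·5
= 2.573

E[P2] = 1.5314 (similar calculation)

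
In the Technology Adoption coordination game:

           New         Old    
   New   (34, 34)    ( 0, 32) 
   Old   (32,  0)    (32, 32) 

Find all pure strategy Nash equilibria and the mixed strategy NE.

Pure NE: (New, New) and (Old, Old); Mixed NE: p = 0.9412, q = 0.9412

Work:
Check pure NE:
(New, New): (34, 34) - no unilateral deviation beneficial
(Old, Old): (32, 32) - no unilateral deviation beneficial
Mixed NE: P1 plays New with p = 0.9412, P2 plays New with q = 0.9412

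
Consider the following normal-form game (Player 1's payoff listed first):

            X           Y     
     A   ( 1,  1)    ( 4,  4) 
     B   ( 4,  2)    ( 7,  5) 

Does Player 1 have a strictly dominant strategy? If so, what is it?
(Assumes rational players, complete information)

Yes, Player 1's strictly dominant strategy is B

Work:
A strategy strictly dominates another if it gives a strictly higher payoff against every opponent action. Compare each pair of P1's strategies column-by-column:
  A vs B: [1 vs 4, 4 vs 7] → A does not strictly dominate B (column X: 1 ≤ 4)
  B vs A: [4 vs 1, 7 vs 4] → B strictly dominates A
B strictly dominates every other strategy → strictly dominant.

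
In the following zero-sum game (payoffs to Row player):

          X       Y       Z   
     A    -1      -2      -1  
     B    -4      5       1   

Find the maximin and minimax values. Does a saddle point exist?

Maximin = -2, Minimax = -1, Saddle: False

Work:
Row minimums: [-2, -4] → maximin = -2
Column maximums: [-1, 5, 1] → minimax = -1
No saddle point (maximin ≠ minimax). Mixed strategy needed.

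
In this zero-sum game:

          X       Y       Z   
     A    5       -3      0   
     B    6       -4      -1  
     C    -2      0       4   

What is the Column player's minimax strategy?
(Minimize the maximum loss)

Column should play Y, value = 0

Work:
Column player minimizes Row's maximum payoff:
Column X: max payoff to Row = 6
Column Y: max payoff to Row = 0
Column Z: max payoff to Row = 4
Minimum is 0, achieved by column Y.
Minimax strategy: Y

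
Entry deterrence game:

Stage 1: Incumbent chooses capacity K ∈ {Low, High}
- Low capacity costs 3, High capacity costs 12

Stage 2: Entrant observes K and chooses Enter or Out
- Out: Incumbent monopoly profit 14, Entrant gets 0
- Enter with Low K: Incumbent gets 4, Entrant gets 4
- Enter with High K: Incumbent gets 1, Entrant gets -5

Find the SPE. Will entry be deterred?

SPE: (High, Enter|Low, Out|High); Entry deterred. Incumbent net profit = 2

Work:
After Low K: Entrant enters (4 > 0)
After High K: Entrant stays out (-5 < 0)
Incumbent: Low → 4−3=1, High → 14−12=2
Incumbent chooses High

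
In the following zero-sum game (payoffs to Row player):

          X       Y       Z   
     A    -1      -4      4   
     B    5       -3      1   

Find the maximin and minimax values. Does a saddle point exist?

Maximin = -3, Minimax = -3, Saddle: True

Work:
Row minimums: [-4, -3] → maximin = -3
Column maximums: [5, -3, 4] → minimax = -3
Saddle point exists! Game value = -3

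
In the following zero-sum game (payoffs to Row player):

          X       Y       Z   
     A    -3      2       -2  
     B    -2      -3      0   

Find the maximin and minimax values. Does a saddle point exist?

Maximin = -3, Minimax = -2, Saddle: False

Work:
Row minimums: [-3, -3] → maximin = -3
Column maximums: [-2, 2, 0] → minimax = -2
No saddle point (maximin ≠ minimax). Mixed strategy needed.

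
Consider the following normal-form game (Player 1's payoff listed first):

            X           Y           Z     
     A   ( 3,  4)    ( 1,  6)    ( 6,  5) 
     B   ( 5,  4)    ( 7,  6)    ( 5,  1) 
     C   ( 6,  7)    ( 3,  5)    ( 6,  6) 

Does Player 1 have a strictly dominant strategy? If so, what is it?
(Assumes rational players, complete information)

No strictly dominant strategy exists for Player 1

Work:
A strategy strictly dominates another if it gives a strictly higher payoff against every opponent action. Compare each pair of P1's strategies column-by-column:
  A vs B: [3 vs 5, 1 vs 7, 6 vs 5] → A does not strictly dominate B (column X: 3 ≤ 5)
  A vs C: [3 vs 6, 1 vs 3, 6 vs 6] → A does not strictly dominate C (column X: 3 ≤ 6)
  B vs A: [5 vs 3, 7 vs 1, 5 vs 6] → B does not strictly dominate A (column Z: 5 ≤ 6)
  B vs C: [5 vs 6, 7 vs 3, 5 vs 6] → B does not strictly dominate C (column X: 5 ≤ 6)
  C vs A: [6 vs 3, 3 vs 1, 6 vs 6] → C does not strictly dominate A (column Z: 6 ≤ 6)
  C vs B: [6 vs 5, 3 vs 7, 6 vs 5] → C does not strictly dominate B (column Y: 3 ≤ 7)
No single strategy strictly dominates all others → no strictly dominant strategy.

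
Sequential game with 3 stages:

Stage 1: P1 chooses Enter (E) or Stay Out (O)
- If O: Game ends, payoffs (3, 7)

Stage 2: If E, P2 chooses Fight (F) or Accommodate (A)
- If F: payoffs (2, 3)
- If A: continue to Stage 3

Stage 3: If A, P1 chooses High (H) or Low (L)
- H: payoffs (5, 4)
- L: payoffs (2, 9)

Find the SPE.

SPE: (E, A, H); Outcome (5, 4)

Work:
Stage 3: P1 chooses H (5 vs 2)
Stage 2: P2: F->3, A->4 (anticipating H). Choose A
Stage 1: P1: O->3, E->5 (anticipating A, H). Choose E
SPE path: E -> A -> H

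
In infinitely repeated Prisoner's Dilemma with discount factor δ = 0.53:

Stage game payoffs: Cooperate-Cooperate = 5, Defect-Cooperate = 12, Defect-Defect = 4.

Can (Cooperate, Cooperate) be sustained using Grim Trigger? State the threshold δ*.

δ* = 0.875; since δ = 0.53 < 0.875, cooperation cannot be sustained

Work:
For Grim Trigger:
Cooperate forever: 5/(1-δ)
Defect then punished: 12 + 4·δ/(1-δ)
Need: 5/(1-δ) ≥ 12 + 4·δ/(1-δ)
Solving: δ ≥ (T-R)/(T-P) = (12-5)/(12-4) = 0.875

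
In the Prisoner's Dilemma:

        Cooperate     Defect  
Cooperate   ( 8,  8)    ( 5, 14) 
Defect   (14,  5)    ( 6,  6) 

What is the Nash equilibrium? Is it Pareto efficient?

(Defect, Defect) is NE; not Pareto efficient

Work:
Defect dominates Cooperate for both players:
If P2 cooperates: Defect (14) > Cooperate (8)
If P2 defects: Defect (6) > Cooperate (5)
NE: (Defect, Defect) with payoff (6, 6)
But (Cooperate, Cooperate) = (8, 8) Pareto dominates (6, 6)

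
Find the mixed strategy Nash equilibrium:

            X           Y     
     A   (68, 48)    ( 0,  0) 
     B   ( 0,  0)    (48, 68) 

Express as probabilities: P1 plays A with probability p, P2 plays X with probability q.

p = 0.5862, q = 0.4138

Work:
Find probabilities that make opponent indifferent:
P2 chooses q to make P1 indifferent between A and B
P1 chooses p to make P2 indifferent between X and Y
Mixed NE: P1 plays (A: 0.5862, B: 0.4138), P2 plays (X: 0.4138, Y: 0.5862)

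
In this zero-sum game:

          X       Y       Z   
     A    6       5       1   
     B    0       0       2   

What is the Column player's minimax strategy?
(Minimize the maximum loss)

Column should play Z, value = 2

Work:
Column player minimizes Row's maximum payoff:
Column X: max payoff to Row = 6
Column Y: max payoff to Row = 5
Column Z: max payoff to Row = 2
Minimum is 2, achieved by column Z.
Minimax strategy: Z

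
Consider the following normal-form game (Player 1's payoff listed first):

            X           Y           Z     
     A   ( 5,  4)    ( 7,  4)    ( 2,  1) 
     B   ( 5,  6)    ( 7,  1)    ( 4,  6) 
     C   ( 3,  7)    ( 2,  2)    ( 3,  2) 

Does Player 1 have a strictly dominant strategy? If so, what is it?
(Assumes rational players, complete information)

No strictly dominant strategy exists for Player 1

Work:
A strategy strictly dominates another if it gives a strictly higher payoff against every opponent action. Compare each pair of P1's strategies column-by-column:
  A vs B: [5 vs 5, 7 vs 7, 2 vs 4] → A does not strictly dominate B (column X: 5 ≤ 5)
  A vs C: [5 vs 3, 7 vs 2, 2 vs 3] → A does not strictly dominate C (column Z: 2 ≤ 3)
  B vs A: [5 vs 5, 7 vs 7, 4 vs 2] → B does not strictly dominate A (column X: 5 ≤ 5)
  B vs C: [5 vs 3, 7 vs 2, 4 vs 3] → B strictly dominates C
  C vs A: [3 vs 5, 2 vs 7, 3 vs 2] → C does not strictly dominate A (column X: 3 ≤ 5)
  C vs B: [3 vs 5, 2 vs 7, 3 vs 4] → C does not strictly dominate B (column X: 3 ≤ 5)
No single strategy strictly dominates all others → no strictly dominant strategy.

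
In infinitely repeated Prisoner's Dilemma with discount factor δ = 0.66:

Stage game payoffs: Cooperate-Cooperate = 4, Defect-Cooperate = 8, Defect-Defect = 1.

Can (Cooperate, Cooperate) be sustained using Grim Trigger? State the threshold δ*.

δ* = 0.5714; since δ = 0.66 ≥ 0.5714, cooperation can be sustained

Work:
For Grim Trigger:
Cooperate forever: 4/(1-δ)
Defect then punished: 8 + 1·δ/(1-δ)
Need: 4/(1-δ) ≥ 8 + 1·δ/(1-δ)
Solving: δ ≥ (T-R)/(T-P) = (8-4)/(8-1) = 0.5714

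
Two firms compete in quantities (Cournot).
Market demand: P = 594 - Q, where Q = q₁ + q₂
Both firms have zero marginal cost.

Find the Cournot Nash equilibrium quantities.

q₁* = q₂* = 198.0; P* = 198.0

Work:
Profit: π_i = P·q_i = (a - q_i - q_j)·q_i
FOC: ∂π_i/∂q_i = a - 2q_i - q_j = 0
Reaction function: q_i = (594 - q_j)/2
Symmetry: q* = 594/3 = 198.0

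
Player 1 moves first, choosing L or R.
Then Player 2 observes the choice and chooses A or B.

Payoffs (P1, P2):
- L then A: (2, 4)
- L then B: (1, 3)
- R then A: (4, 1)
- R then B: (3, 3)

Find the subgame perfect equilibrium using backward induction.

P1 plays R, P2 plays A after L and B after R; Payoff (3, 3)

Work:
Backward induction:
After L: P2 chooses A → P1 gets 2
After R: P2 chooses B → P1 gets 3
P1 chooses R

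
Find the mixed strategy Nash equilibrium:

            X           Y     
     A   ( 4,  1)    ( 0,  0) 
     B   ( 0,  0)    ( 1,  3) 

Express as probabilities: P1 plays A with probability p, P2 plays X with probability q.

p = 0.75, q = 0.2

Work:
Find probabilities that make opponent indifferent:
P2 chooses q to make P1 indifferent between A and B
P1 chooses p to make P2 indifferent between X and Y
Mixed NE: P1 plays (A: 0.75, B: 0.25), P2 plays (X: 0.2, Y: 0.8)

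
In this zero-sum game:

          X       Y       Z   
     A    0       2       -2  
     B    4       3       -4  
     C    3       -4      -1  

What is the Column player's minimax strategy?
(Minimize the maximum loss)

Column should play Z, value = -1

Work:
Column player minimizes Row's maximum payoff:
Column X: max payoff to Row = 4
Column Y: max payoff to Row = 3
Column Z: max payoff to Row = -1
Minimum is -1, achieved by column Z.
Minimax strategy: Z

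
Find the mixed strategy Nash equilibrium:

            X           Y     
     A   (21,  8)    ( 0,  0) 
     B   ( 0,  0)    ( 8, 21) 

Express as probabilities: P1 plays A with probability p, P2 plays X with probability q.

p = 0.7241, q = 0.2759

Work:
Find probabilities that make opponent indifferent:
P2 chooses q to make P1 indifferent between A and B
P1 chooses p to make P2 indifferent between X and Y
Mixed NE: P1 plays (A: 0.7241, B: 0.2759), P2 plays (X: 0.2759, Y: 0.7241)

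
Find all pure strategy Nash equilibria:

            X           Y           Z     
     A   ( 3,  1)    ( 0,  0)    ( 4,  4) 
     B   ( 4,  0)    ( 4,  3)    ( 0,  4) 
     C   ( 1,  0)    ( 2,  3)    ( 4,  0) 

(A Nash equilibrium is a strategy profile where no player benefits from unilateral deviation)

Nash equilibrium: (A, Z)

Work:
Best responses:
  P1 vs X: payoffs [3, 4, 1] → best response B (payoff 4)
  P1 vs Y: payoffs [0, 4, 2] → best response B (payoff 4)
  P1 vs Z: payoffs [4, 0, 4] → best response A/C (payoff 4)
  P2 vs A: payoffs [1, 0, 4] → best response Z (payoff 4)
  P2 vs B: payoffs [0, 3, 4] → best response Z (payoff 4)
  P2 vs C: payoffs [0, 3, 0] → best response Y (payoff 3)
Mutual best responses: (A,Z) → Nash equilibria.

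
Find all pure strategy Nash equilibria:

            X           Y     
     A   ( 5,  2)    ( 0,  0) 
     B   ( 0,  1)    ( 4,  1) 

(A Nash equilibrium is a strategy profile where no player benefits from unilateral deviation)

Nash equilibrium: (A, X), (B, Y)

Work:
Best responses:
  P1 vs X: payoffs [5, 0] → best response A (payoff 5)
  P1 vs Y: payoffs [0, 4] → best response B (payoff 4)
  P2 vs A: payoffs [2, 0] → best response X (payoff 2)
  P2 vs B: payoffs [1, 1] → best response X/Y (payoff 1)
Mutual best responses: (A,X), (B,Y) → Nash equilibria.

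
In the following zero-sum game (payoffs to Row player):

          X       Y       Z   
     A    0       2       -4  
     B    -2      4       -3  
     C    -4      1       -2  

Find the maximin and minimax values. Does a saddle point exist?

Maximin = -3, Minimax = -2, Saddle: False

Work:
Row minimums: [-4, -3, -4] → maximin = -3
Column maximums: [0, 4, -2] → minimax = -2
No saddle point (maximin ≠ minimax). Mixed strategy needed.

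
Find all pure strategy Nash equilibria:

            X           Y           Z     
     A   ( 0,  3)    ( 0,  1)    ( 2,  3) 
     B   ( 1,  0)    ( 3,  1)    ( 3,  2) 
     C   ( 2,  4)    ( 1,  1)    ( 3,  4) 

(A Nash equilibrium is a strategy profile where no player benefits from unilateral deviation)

Nash equilibrium: (B, Z), (C, X), (C, Z)

Work:
Best responses:
  P1 vs X: payoffs [0, 1, 2] → best response C (payoff 2)
  P1 vs Y: payoffs [0, 3, 1] → best response B (payoff 3)
  P1 vs Z: payoffs [2, 3, 3] → best response B/C (payoff 3)
  P2 vs A: payoffs [3, 1, 3] → best response X/Z (payoff 3)
  P2 vs B: payoffs [0, 1, 2] → best response Z (payoff 2)
  P2 vs C: payoffs [4, 1, 4] → best response X/Z (payoff 4)
Mutual best responses: (B,Z), (C,X), (C,Z) → Nash equilibria.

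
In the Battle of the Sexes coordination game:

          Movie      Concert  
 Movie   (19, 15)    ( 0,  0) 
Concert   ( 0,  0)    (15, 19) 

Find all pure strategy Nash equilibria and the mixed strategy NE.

Pure NE: (Movie, Movie) and (Concert, Concert); Mixed NE: p = 0.5588, q = 0.4412

Work:
Check pure NE:
(Movie, Movie): (19, 15) - no unilateral deviation beneficial
(Concert, Concert): (15, 19) - no unilateral deviation beneficial
Mixed NE: P1 plays Movie with p = 0.5588, P2 plays Movie with q = 0.4412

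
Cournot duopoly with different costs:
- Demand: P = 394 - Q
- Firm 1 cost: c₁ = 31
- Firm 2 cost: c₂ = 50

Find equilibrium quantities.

q₁* = 127.33, q₂* = 108.33

Work:
Reaction: q₁ = (394 - 31 - q₂)/2
Reaction: q₂ = (394 - 50 - q₁)/2
Solve simultaneously:
q₁* = (394 - 2×31 + 50)/3 = 127.33
q₂* = (394 - 2×50 + 31)/3 = 108.33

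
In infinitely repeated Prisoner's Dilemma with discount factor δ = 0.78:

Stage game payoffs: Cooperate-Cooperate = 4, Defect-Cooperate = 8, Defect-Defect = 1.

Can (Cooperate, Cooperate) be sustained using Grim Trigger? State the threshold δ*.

δ* = 0.5714; since δ = 0.78 ≥ 0.5714, cooperation can be sustained

Work:
For Grim Trigger:
Cooperate forever: 4/(1-δ)
Defect then punished: 8 + 1·δ/(1-δ)
Need: 4/(1-δ) ≥ 8 + 1·δ/(1-δ)
Solving: δ ≥ (T-R)/(T-P) = (8-4)/(8-1) = 0.5714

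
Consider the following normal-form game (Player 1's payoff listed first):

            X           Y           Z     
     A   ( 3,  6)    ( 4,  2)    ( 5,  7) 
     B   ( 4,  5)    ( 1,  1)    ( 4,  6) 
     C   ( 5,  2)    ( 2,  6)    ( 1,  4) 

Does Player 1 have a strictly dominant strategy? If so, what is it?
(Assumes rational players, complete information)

No strictly dominant strategy exists for Player 1

Work:
A strategy strictly dominates another if it gives a strictly higher payoff against every opponent action. Compare each pair of P1's strategies column-by-column:
  A vs B: [3 vs 4, 4 vs 1, 5 vs 4] → A does not strictly dominate B (column X: 3 ≤ 4)
  A vs C: [3 vs 5, 4 vs 2, 5 vs 1] → A does not strictly dominate C (column X: 3 ≤ 5)
  B vs A: [4 vs 3, 1 vs 4, 4 vs 5] → B does not strictly dominate A (column Y: 1 ≤ 4)
  B vs C: [4 vs 5, 1 vs 2, 4 vs 1] → B does not strictly dominate C (column X: 4 ≤ 5)
  C vs A: [5 vs 3, 2 vs 4, 1 vs 5] → C does not strictly dominate A (column Y: 2 ≤ 4)
  C vs B: [5 vs 4, 2 vs 1, 1 vs 4] → C does not strictly dominate B (column Z: 1 ≤ 4)
No single strategy strictly dominates all others → no strictly dominant strategy.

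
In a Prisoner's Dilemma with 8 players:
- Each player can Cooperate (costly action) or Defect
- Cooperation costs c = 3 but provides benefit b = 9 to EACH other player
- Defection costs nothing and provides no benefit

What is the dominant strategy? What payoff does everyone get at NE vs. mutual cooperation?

Dominant: Defect; NE payoff = 0; Coop payoff = 60

Work:
Defect dominates (saves cost c = 3, benefit to others is external)
NE: All defect → everyone gets 0
If all cooperate: each receives (7)×9 - 3 = 60
Social dilemma: 60 > 0 but NE gives 0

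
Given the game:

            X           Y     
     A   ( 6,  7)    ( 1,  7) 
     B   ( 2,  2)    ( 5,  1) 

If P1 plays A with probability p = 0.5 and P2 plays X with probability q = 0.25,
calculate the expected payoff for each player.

E[P1] = 3.25, E[P2] = 4.125

Work:
E[P1] = p·q·π₁(A,X) + p·(1-q)·π₁(A,Y) + (1-p)·q·π₁(B,X) + (1-p)·(1-q)·π₁(B,Y)
= 0.5·0.25·6 + 0.5·0.75·1 + 0.5·0.25·2 + 0.5·0.75·5
= 3.25

E[P2] = 4.125 (similar calculation)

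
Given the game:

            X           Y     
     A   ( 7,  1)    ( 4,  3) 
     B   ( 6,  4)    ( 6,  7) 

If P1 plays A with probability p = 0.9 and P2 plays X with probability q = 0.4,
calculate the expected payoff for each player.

E[P1] = 5.28, E[P2] = 2.56

Work:
E[P1] = p·q·π₁(A,X) + p·(1-q)·π₁(A,Y) + (1-p)·q·π₁(B,X) + (1-p)·(1-q)·π₁(B,Y)
= 0.9·0.4·7 + 0.9·0.6·4 + 0.1·0.4·6 + 0.1·0.6·6
= 5.28

E[P2] = 2.56 (similar calculation)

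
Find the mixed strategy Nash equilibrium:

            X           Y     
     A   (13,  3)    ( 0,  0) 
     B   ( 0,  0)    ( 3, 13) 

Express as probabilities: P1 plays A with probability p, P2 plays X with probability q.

p = 0.8125, q = 0.1875

Work:
Find probabilities that make opponent indifferent:
P2 chooses q to make P1 indifferent between A and B
P1 chooses p to make P2 indifferent between X and Y
Mixed NE: P1 plays (A: 0.8125, B: 0.1875), P2 plays (X: 0.1875, Y: 0.8125)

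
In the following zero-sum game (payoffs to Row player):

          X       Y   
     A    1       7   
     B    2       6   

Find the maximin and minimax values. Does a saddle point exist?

Maximin = 2, Minimax = 2, Saddle: True

Work:
Row minimums: [1, 2] → maximin = 2
Column maximums: [2, 7] → minimax = 2
Saddle point exists! Game value = 2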